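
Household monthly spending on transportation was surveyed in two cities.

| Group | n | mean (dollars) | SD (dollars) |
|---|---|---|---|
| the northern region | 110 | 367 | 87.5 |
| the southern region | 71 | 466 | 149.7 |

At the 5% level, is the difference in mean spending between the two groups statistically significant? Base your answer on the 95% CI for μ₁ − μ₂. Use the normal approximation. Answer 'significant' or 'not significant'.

SE₁ = s₁/√n₁ = 87.5/√110 = 8.3428; SE₂ = 149.7/√71 = 17.7661.
Independent samples, unequal variances: SE_diff = √(SE₁² + SE₂²) = √(69.60231184 + 315.63430921) = 19.6274.
z* = 1.960, so margin of error = 1.960 × 19.6274 = 38.4697.
Difference in means = 367 − 466 = -99.0000.
-99.0000 ± 38.4697 → (-137.4697, -60.5303).
The interval (-137.4697, -60.5303) does not contain 0, so the difference is significant.

significant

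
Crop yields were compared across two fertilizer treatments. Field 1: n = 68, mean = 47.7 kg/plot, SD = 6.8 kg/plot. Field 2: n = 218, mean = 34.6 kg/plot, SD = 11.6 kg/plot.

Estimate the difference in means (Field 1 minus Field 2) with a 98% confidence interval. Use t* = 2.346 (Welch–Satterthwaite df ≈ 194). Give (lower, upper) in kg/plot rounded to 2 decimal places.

Standard errors of each mean: 6.8/√68 = 0.8246 and 11.6/√218 = 0.7857.
SE(x̄₁ − x̄₂) = √(0.8246² + 0.7857²) = 1.1390 for independent samples with unequal variances.
With t* = 2.346, the margin is 2.346 × 1.1390 = 2.6721.
x̄₁ − x̄₂ = 47.7 − 34.6 = 13.1000; the interval is 13.1000 ± 2.6721 = (10.43, 15.77).

(10.43, 15.77)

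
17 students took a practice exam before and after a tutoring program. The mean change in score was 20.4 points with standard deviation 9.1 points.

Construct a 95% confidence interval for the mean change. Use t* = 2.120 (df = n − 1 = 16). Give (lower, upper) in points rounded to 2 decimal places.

Paired design: SE = s_d/√n = 9.1/√17 = 2.2071.
t* = 2.120; margin of error = 2.120 × 2.2071 = 4.6791.
20.4 ± 4.6791 → (15.72, 25.08).

(15.72, 25.08)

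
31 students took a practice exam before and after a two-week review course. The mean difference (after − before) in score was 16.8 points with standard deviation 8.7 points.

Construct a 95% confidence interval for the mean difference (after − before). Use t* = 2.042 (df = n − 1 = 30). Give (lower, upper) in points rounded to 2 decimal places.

(13.61, 19.99)

Paired design: SE = s_d/√n = 8.7/√31 = 1.5626.
t* = 2.042; margin of error = 2.042 × 1.5626 = 3.1908.
16.8 ± 3.1908 → (13.61, 19.99).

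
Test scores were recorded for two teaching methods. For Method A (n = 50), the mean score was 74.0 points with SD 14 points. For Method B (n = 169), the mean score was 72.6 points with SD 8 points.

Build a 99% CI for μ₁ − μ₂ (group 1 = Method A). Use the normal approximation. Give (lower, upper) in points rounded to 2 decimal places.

(-3.94, 6.74)

Standard errors of each mean: 14/√50 = 1.9799 and 8/√169 = 0.6154.
SE(x̄₁ − x̄₂) = √(1.9799² + 0.6154²) = 2.0733 for independent samples with unequal variances.
With z* = 2.576, the margin is 2.576 × 2.0733 = 5.3408.
x̄₁ − x̄₂ = 74.0 − 72.6 = 1.4000; the interval is 1.4000 ± 5.3408 = (-3.94, 6.74).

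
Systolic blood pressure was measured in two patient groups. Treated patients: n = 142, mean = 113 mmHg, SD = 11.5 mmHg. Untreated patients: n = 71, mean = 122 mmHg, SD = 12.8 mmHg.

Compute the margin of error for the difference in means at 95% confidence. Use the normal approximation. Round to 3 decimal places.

3.527

Standard errors of each mean: 11.5/√142 = 0.9651 and 12.8/√71 = 1.5191.
SE(x̄₁ − x̄₂) = √(0.9651² + 1.5191²) = 1.7997 for independent samples with unequal variances.
With z* = 1.960, the margin is 1.960 × 1.7997 = 3.5274.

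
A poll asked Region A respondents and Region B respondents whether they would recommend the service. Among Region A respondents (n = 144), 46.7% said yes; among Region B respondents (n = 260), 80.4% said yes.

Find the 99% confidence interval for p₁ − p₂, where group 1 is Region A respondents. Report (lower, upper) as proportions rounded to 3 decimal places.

SE₁ = √(p̂₁(1−p̂₁)/n₁) = √(0.4670·0.5330/144) = 0.04158; SE₂ = √(0.8040·0.1960/260) = 0.02462.
Independent samples: SE of the difference = √(SE₁² + SE₂²) = √(0.0017288964 + 0.0006061444) = 0.04832.
z* for 99% confidence is 2.576, so the margin of error is 2.576 × 0.04832 = 0.12447.
Point estimate p̂₁ − p̂₂ = 0.4670 − 0.8040 = -0.3370.
-0.3370 ± 0.12447 → (-0.461, -0.213).

(-0.461, -0.213)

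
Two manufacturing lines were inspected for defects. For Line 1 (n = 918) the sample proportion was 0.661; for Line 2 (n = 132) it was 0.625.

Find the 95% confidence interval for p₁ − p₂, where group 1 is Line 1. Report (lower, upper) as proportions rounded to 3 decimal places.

Each SE is √(p̂(1−p̂)/n): √(0.6610·0.3390/918) = 0.01562 and √(0.6250·0.3750/132) = 0.04214.
SE(p̂₁ − p̂₂) = √(SE₁² + SE₂²) = √(0.0002439844 + 0.0017757796) = 0.04494, since the two samples are independent.
At 95% confidence z* = 1.960; margin = 1.960 × 0.04494 = 0.08808.
The difference is 0.6610 − 0.6250 = 0.0360, so the interval is 0.0360 ± 0.08808 = (-0.052, 0.124).

(-0.052, 0.124)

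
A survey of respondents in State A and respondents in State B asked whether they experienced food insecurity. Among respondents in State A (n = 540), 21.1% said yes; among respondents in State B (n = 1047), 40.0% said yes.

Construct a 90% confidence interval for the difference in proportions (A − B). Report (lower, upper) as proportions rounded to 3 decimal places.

(-0.227, -0.151)

Each SE is √(p̂(1−p̂)/n): √(0.2110·0.7890/540) = 0.01756 and √(0.4000·0.6000/1047) = 0.01514.
SE(p̂₁ − p̂₂) = √(SE₁² + SE₂²) = √(0.0003083536 + 0.0002292196) = 0.02319, since the two samples are independent.
At 90% confidence z* = 1.645; margin = 1.645 × 0.02319 = 0.03815.
The difference is 0.2110 − 0.4000 = -0.1890, so the interval is -0.1890 ± 0.03815 = (-0.227, -0.151).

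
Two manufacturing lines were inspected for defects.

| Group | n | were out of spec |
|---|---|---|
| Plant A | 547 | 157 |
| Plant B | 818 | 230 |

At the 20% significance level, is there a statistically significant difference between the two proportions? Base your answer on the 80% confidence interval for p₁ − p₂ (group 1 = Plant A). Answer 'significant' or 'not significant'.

not significant

Sample proportions: 157/547 = 0.2870, 230/818 = 0.2812.
Each SE is √(p̂(1−p̂)/n): √(0.2870·0.7130/547) = 0.01934 and √(0.2812·0.7188/818) = 0.01572.
SE(p̂₁ − p̂₂) = √(SE₁² + SE₂²) = √(0.0003740356 + 0.0002471184) = 0.02492, since the two samples are independent.
At 80% confidence z* = 1.282; margin = 1.282 × 0.02492 = 0.03195.
The difference is 0.2870 − 0.2812 = 0.0058, so the interval is 0.0058 ± 0.03195 = (-0.02615, 0.03775).
The interval (-0.02615, 0.03775) contains 0, so the difference is not significant.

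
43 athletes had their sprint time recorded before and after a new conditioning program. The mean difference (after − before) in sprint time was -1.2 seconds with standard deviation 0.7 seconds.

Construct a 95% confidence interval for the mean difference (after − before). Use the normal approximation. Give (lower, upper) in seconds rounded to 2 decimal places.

Paired design: SE = s_d/√n = 0.7/√43 = 0.1067.
z* = 1.960; margin of error = 1.960 × 0.1067 = 0.2091.
-1.2 ± 0.2091 → (-1.41, -0.99).

(-1.41, -0.99)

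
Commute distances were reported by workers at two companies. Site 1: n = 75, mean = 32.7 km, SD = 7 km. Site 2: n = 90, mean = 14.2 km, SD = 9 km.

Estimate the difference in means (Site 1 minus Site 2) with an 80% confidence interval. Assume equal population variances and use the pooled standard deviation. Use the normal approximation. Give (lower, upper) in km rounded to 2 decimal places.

s_p = √[((n₁−1)s₁² + (n₂−1)s₂²)/(n₁+n₂−2)] = √[(74·7² + 89·9²)/163] = 8.1531.
SE = 8.1531·√(1/75 + 1/90) = 1.2747.
With z* = 1.282, margin = 1.282 × 1.2747 = 1.6342.
x̄₁ − x̄₂ = 32.7 − 14.2 = 18.5000; interval 18.5000 ± 1.6342 = (16.87, 20.13).

(16.87, 20.13)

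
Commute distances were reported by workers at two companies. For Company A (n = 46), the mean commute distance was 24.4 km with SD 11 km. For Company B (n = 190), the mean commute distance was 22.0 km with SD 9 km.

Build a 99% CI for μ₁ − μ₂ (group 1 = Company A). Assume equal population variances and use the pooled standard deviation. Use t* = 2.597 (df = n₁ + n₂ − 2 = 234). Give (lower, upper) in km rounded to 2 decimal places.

(-1.62, 6.42)

Pooled variance s_p² = [45·11² + 189·9²] / (46+190−2) = 88.6923, so s_p = 9.4177.
SE_diff = s_p·√(1/n₁ + 1/n₂) = 9.4177·√(1/46 + 1/190) = 1.5476.
t* = 2.597; margin = 2.597 × 1.5476 = 4.0191.
Difference = 24.4 − 22.0 = 2.4000.
2.4000 ± 4.0191 → (-1.62, 6.42).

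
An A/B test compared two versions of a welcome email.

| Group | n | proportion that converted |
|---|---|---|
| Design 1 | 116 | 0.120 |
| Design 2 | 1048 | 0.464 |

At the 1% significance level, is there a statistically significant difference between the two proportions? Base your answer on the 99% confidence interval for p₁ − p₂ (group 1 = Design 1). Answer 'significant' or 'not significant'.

Each SE is √(p̂(1−p̂)/n): √(0.1200·0.8800/116) = 0.03017 and √(0.4640·0.5360/1048) = 0.01540.
SE(p̂₁ − p̂₂) = √(SE₁² + SE₂²) = √(0.0009102289 + 0.00023716) = 0.03387, since the two samples are independent.
At 99% confidence z* = 2.576; margin = 2.576 × 0.03387 = 0.08725.
The difference is 0.1200 − 0.4640 = -0.3440, so the interval is -0.3440 ± 0.08725 = (-0.43125, -0.25675).
The interval (-0.43125, -0.25675) does not contain 0, so the difference is significant.

significant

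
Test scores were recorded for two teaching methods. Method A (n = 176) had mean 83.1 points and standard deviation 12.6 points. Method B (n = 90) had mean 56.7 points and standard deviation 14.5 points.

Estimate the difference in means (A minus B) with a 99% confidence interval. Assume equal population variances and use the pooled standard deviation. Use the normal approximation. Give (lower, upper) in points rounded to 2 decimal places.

s_p = √[((n₁−1)s₁² + (n₂−1)s₂²)/(n₁+n₂−2)] = √[(175·12.6² + 89·14.5²)/264] = 13.2710.
SE = 13.2710·√(1/176 + 1/90) = 1.7198.
With z* = 2.576, margin = 2.576 × 1.7198 = 4.4302.
x̄₁ − x̄₂ = 83.1 − 56.7 = 26.4000; interval 26.4000 ± 4.4302 = (21.97, 30.83).

(21.97, 30.83)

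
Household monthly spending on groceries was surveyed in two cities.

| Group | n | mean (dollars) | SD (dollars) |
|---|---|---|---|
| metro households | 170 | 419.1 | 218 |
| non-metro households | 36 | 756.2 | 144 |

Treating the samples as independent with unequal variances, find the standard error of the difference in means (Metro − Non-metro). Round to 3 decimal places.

Per-group SEs: s₁/√n₁ = 218/√170 = 16.7198, s₂/√n₂ = 144/√36 = 24.0000.
Unpooled SE of the difference: √(279.55171204 + 576.0) = 29.2498.

29.250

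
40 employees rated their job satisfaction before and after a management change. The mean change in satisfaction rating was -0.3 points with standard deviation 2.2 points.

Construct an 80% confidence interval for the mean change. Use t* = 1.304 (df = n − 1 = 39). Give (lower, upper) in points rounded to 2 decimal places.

Paired design: SE = s_d/√n = 2.2/√40 = 0.3479.
t* = 1.304; margin of error = 1.304 × 0.3479 = 0.4537.
-0.3 ± 0.4537 → (-0.75, 0.15).

(-0.75, 0.15)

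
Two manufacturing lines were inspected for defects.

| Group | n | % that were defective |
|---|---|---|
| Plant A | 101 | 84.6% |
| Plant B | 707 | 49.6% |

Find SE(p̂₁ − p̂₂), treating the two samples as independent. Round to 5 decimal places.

SE₁ = √(p̂₁(1−p̂₁)/n₁) = √(0.8460·0.1540/101) = 0.03592; SE₂ = √(0.4960·0.5040/707) = 0.01880.
Independent samples: SE of the difference = √(SE₁² + SE₂²) = √(0.0012902464 + 0.00035344) = 0.04054.

0.04054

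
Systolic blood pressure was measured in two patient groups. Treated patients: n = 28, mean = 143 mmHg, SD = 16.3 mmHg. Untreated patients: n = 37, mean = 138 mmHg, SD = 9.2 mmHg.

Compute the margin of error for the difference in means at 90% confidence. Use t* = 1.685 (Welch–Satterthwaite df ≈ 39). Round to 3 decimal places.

5.782

Standard errors of each mean: 16.3/√28 = 3.0804 and 9.2/√37 = 1.5125.
SE(x̄₁ − x̄₂) = √(3.0804² + 1.5125²) = 3.4317 for independent samples with unequal variances.
With t* = 1.685, the margin is 1.685 × 3.4317 = 5.7824.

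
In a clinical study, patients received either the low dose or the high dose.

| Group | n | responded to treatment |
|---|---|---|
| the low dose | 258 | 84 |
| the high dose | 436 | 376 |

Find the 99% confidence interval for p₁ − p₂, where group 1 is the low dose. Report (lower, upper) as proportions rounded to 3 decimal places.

(-0.623, -0.450)

p̂₁ = 84/258 = 0.3256 and p̂₂ = 376/436 = 0.8624.
SE₁ = √(p̂₁(1−p̂₁)/n₁) = √(0.3256·0.6744/258) = 0.02917; SE₂ = √(0.8624·0.1376/436) = 0.01650.
Independent samples: SE of the difference = √(SE₁² + SE₂²) = √(0.0008508889 + 0.00027225) = 0.03351.
z* for 99% confidence is 2.576, so the margin of error is 2.576 × 0.03351 = 0.08632.
Point estimate p̂₁ − p̂₂ = 0.3256 − 0.8624 = -0.5368.
-0.5368 ± 0.08632 → (-0.623, -0.450).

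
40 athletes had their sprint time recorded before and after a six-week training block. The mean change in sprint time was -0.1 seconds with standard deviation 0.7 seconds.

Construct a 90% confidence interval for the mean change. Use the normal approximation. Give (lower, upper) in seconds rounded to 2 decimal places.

(-0.28, 0.08)

This is a matched-pairs design, so SE = s_d/√n = 0.7/√40 = 0.1107.
Margin = 1.645 × 0.1107 = 0.1821; the interval is -0.1 ± 0.1821 = (-0.28, 0.08).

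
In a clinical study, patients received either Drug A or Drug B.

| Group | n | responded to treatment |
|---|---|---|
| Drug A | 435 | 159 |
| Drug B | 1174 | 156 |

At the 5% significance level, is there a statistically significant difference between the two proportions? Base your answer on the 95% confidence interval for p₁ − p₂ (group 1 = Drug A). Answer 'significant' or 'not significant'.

significant

First, p̂₁ = 159/435 = 0.3655; p̂₂ = 156/1174 = 0.1329.
The two standard errors are √(0.3655×0.6345/435) = 0.02309 and √(0.1329×0.8671/1174) = 0.00991.
Because the samples are independent, SE_diff = √(0.02309² + 0.00991²) = 0.02513.
Using z* = 1.960 for 95%, ME = 1.960 × 0.02513 = 0.04925.
p̂₁ − p̂₂ = 0.2326; interval 0.2326 ± 0.04925 gives (0.18335, 0.28185).
The interval (0.18335, 0.28185) does not contain 0, so the difference is significant.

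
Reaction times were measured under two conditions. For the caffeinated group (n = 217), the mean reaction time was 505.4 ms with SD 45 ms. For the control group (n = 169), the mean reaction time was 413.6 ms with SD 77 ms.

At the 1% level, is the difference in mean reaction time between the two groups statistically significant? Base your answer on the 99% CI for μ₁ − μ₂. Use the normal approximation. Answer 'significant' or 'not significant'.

SE₁ = s₁/√n₁ = 45/√217 = 3.0548; SE₂ = 77/√169 = 5.9231.
Independent samples, unequal variances: SE_diff = √(SE₁² + SE₂²) = √(9.33180304 + 35.08311361) = 6.6645.
z* = 2.576, so margin of error = 2.576 × 6.6645 = 17.1678.
Difference in means = 505.4 − 413.6 = 91.8000.
91.8000 ± 17.1678 → (74.6322, 108.9678).
The interval (74.6322, 108.9678) does not contain 0, so the difference is significant.

significant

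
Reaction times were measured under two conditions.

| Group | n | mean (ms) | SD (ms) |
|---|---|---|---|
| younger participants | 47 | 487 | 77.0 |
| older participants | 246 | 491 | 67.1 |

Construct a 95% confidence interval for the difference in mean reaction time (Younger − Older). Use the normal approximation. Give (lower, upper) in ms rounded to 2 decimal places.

Standard errors of each mean: 77.0/√47 = 11.2316 and 67.1/√246 = 4.2781.
SE(x̄₁ − x̄₂) = √(11.2316² + 4.2781²) = 12.0188 for independent samples with unequal variances.
With z* = 1.960, the margin is 1.960 × 12.0188 = 23.5568.
x̄₁ − x̄₂ = 487 − 491 = -4.0000; the interval is -4.0000 ± 23.5568 = (-27.56, 19.56).

(-27.56, 19.56)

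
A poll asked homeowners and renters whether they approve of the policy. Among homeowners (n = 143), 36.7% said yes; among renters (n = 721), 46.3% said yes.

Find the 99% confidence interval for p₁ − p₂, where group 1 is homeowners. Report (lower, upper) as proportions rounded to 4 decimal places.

(-0.2103, 0.0183)

SE₁ = √(p̂₁(1−p̂₁)/n₁) = √(0.3670·0.6330/143) = 0.04031; SE₂ = √(0.4630·0.5370/721) = 0.01857.
Independent samples: SE of the difference = √(SE₁² + SE₂²) = √(0.0016248961 + 0.0003448449) = 0.04438.
z* for 99% confidence is 2.576, so the margin of error is 2.576 × 0.04438 = 0.11432.
Point estimate p̂₁ − p̂₂ = 0.3670 − 0.4630 = -0.0960.
-0.0960 ± 0.11432 → (-0.2103, 0.0183).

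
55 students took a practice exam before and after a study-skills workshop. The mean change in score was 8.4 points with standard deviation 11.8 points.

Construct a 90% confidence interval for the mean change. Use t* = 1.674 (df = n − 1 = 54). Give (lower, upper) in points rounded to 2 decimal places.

(5.74, 11.06)

Paired design: SE = s_d/√n = 11.8/√55 = 1.5911.
t* = 1.674; margin of error = 1.674 × 1.5911 = 2.6635.
8.4 ± 2.6635 → (5.74, 11.06).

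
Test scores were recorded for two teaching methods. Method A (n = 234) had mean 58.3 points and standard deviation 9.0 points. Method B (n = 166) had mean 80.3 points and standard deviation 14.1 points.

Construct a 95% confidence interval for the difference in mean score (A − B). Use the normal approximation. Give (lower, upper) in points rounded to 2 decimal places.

SE₁ = s₁/√n₁ = 9.0/√234 = 0.5883; SE₂ = 14.1/√166 = 1.0944.
Independent samples, unequal variances: SE_diff = √(SE₁² + SE₂²) = √(0.34609689 + 1.19771136) = 1.2425.
z* = 1.960, so margin of error = 1.960 × 1.2425 = 2.4353.
Difference in means = 58.3 − 80.3 = -22.0000.
-22.0000 ± 2.4353 → (-24.44, -19.56).

(-24.44, -19.56)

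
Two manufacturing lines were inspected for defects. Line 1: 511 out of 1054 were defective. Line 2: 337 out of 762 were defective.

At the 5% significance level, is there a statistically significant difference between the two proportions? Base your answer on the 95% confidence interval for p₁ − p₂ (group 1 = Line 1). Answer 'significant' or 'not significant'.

Sample proportions: 511/1054 = 0.4848, 337/762 = 0.4423.
Each SE is √(p̂(1−p̂)/n): √(0.4848·0.5152/1054) = 0.01539 and √(0.4423·0.5577/762) = 0.01799.
SE(p̂₁ − p̂₂) = √(SE₁² + SE₂²) = √(0.0002368521 + 0.0003236401) = 0.02367, since the two samples are independent.
At 95% confidence z* = 1.960; margin = 1.960 × 0.02367 = 0.04639.
The difference is 0.4848 − 0.4423 = 0.0425, so the interval is 0.0425 ± 0.04639 = (-0.00389, 0.08889).
The interval (-0.00389, 0.08889) contains 0, so the difference is not significant.

not significant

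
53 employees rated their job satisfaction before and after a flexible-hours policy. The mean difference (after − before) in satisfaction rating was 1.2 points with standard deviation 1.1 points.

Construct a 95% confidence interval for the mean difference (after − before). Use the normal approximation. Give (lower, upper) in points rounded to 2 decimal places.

This is a matched-pairs design, so SE = s_d/√n = 1.1/√53 = 0.1511.
Margin = 1.960 × 0.1511 = 0.2962; the interval is 1.2 ± 0.2962 = (0.90, 1.50).

(0.90, 1.50)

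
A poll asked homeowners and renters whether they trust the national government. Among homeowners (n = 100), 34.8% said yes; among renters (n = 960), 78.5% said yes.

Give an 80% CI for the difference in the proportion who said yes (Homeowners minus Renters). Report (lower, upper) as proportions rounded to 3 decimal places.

The two standard errors are √(0.3480×0.6520/100) = 0.04763 and √(0.7850×0.2150/960) = 0.01326.
Because the samples are independent, SE_diff = √(0.04763² + 0.01326²) = 0.04944.
Using z* = 1.282 for 80%, ME = 1.282 × 0.04944 = 0.06338.
p̂₁ − p̂₂ = -0.4370; interval -0.4370 ± 0.06338 gives (-0.500, -0.374).

(-0.500, -0.374)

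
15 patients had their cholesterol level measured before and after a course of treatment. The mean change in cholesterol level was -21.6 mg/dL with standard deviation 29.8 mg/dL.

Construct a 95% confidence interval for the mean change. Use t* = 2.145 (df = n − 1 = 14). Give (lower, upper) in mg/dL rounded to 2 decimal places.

(-38.10, -5.10)

Paired design: SE = s_d/√n = 29.8/√15 = 7.6943.
t* = 2.145; margin of error = 2.145 × 7.6943 = 16.5043.
-21.6 ± 16.5043 → (-38.10, -5.10).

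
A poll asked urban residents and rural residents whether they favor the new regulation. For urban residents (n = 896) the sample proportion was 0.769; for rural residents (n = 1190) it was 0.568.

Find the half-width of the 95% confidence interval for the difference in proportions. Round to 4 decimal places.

SE₁ = √(p̂₁(1−p̂₁)/n₁) = √(0.7690·0.2310/896) = 0.01408; SE₂ = √(0.5680·0.4320/1190) = 0.01436.
Independent samples: SE of the difference = √(SE₁² + SE₂²) = √(0.0001982464 + 0.0002062096) = 0.02011.
z* for 95% confidence is 1.960, so the margin of error is 1.960 × 0.02011 = 0.03942.

0.0394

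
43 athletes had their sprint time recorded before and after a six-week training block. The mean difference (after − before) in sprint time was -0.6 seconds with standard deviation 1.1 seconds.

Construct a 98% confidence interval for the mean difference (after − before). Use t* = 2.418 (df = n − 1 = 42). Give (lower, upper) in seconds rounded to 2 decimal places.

This is a matched-pairs design, so SE = s_d/√n = 1.1/√43 = 0.1677.
Margin = 2.418 × 0.1677 = 0.4055; the interval is -0.6 ± 0.4055 = (-1.01, -0.19).

(-1.01, -0.19)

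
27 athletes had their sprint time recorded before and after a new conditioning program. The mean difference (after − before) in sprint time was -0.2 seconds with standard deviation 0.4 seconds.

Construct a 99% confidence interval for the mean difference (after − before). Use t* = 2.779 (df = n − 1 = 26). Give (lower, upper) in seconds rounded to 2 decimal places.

This is a matched-pairs design, so SE = s_d/√n = 0.4/√27 = 0.0770.
Margin = 2.779 × 0.0770 = 0.2140; the interval is -0.2 ± 0.2140 = (-0.41, 0.01).

(-0.41, 0.01)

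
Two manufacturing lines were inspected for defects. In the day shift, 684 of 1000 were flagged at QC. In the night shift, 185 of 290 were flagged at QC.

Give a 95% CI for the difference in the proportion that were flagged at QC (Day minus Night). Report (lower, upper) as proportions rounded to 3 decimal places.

(-0.016, 0.108)

Sample proportions: 684/1000 = 0.6840, 185/290 = 0.6379.
Each SE is √(p̂(1−p̂)/n): √(0.6840·0.3160/1000) = 0.01470 and √(0.6379·0.3621/290) = 0.02822.
SE(p̂₁ − p̂₂) = √(SE₁² + SE₂²) = √(0.00021609 + 0.0007963684) = 0.03182, since the two samples are independent.
At 95% confidence z* = 1.960; margin = 1.960 × 0.03182 = 0.06237.
The difference is 0.6840 − 0.6379 = 0.0461, so the interval is 0.0461 ± 0.06237 = (-0.016, 0.108).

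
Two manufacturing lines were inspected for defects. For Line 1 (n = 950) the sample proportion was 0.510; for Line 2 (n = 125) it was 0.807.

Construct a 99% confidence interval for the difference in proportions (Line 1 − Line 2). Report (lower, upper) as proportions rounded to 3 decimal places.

(-0.397, -0.197)

SE₁ = √(p̂₁(1−p̂₁)/n₁) = √(0.5100·0.4900/950) = 0.01622; SE₂ = √(0.8070·0.1930/125) = 0.03530.
Independent samples: SE of the difference = √(SE₁² + SE₂²) = √(0.0002630884 + 0.00124609) = 0.03885.
z* for 99% confidence is 2.576, so the margin of error is 2.576 × 0.03885 = 0.10008.
Point estimate p̂₁ − p̂₂ = 0.5100 − 0.8070 = -0.2970.
-0.2970 ± 0.10008 → (-0.397, -0.197).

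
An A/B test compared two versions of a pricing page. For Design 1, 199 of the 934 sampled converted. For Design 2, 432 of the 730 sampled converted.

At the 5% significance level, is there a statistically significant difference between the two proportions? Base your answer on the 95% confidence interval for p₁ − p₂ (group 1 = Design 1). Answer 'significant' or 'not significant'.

First, p̂₁ = 199/934 = 0.2131; p̂₂ = 432/730 = 0.5918.
The two standard errors are √(0.2131×0.7869/934) = 0.01340 and √(0.5918×0.4082/730) = 0.01819.
Because the samples are independent, SE_diff = √(0.01340² + 0.01819²) = 0.02259.
Using z* = 1.960 for 95%, ME = 1.960 × 0.02259 = 0.04428.
p̂₁ − p̂₂ = -0.3787; interval -0.3787 ± 0.04428 gives (-0.42298, -0.33442).
The interval (-0.42298, -0.33442) does not contain 0, so the difference is significant.

significant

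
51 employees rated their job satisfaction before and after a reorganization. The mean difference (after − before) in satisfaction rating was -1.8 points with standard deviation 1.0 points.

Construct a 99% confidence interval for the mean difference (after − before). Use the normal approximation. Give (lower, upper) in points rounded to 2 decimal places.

(-2.16, -1.44)

This is a matched-pairs design, so SE = s_d/√n = 1.0/√51 = 0.1400.
Margin = 2.576 × 0.1400 = 0.3606; the interval is -1.8 ± 0.3606 = (-2.16, -1.44).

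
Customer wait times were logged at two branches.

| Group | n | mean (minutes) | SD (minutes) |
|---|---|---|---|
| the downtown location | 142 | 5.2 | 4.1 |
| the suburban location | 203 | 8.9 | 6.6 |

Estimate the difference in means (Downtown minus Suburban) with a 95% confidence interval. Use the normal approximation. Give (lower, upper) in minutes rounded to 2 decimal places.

Standard errors of each mean: 4.1/√142 = 0.3441 and 6.6/√203 = 0.4632.
SE(x̄₁ − x̄₂) = √(0.3441² + 0.4632²) = 0.5770 for independent samples with unequal variances.
With z* = 1.960, the margin is 1.960 × 0.5770 = 1.1309.
x̄₁ − x̄₂ = 5.2 − 8.9 = -3.7000; the interval is -3.7000 ± 1.1309 = (-4.83, -2.57).

(-4.83, -2.57)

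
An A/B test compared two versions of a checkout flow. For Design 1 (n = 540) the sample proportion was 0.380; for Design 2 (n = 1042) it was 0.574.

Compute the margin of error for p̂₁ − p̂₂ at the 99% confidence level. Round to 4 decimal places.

0.0667

SE₁ = √(p̂₁(1−p̂₁)/n₁) = √(0.3800·0.6200/540) = 0.02089; SE₂ = √(0.5740·0.4260/1042) = 0.01532.
Independent samples: SE of the difference = √(SE₁² + SE₂²) = √(0.0004363921 + 0.0002347024) = 0.02591.
z* for 99% confidence is 2.576, so the margin of error is 2.576 × 0.02591 = 0.06674.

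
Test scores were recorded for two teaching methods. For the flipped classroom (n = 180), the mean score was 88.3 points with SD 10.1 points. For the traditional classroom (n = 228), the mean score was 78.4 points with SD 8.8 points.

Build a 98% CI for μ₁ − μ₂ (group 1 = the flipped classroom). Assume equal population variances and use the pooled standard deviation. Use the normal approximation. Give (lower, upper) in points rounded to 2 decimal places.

(7.72, 12.08)

Pooled variance s_p² = [179·10.1² + 227·8.8²] / (180+228−2) = 88.2726, so s_p = 9.3953.
SE_diff = s_p·√(1/n₁ + 1/n₂) = 9.3953·√(1/180 + 1/228) = 0.9368.
z* = 2.326; margin = 2.326 × 0.9368 = 2.1790.
Difference = 88.3 − 78.4 = 9.9000.
9.9000 ± 2.1790 → (7.72, 12.08).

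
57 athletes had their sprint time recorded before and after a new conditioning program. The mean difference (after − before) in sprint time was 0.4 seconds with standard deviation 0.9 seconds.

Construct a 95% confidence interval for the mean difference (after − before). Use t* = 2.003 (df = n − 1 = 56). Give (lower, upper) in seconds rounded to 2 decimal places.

(0.16, 0.64)

Paired design: SE = s_d/√n = 0.9/√57 = 0.1192.
t* = 2.003; margin of error = 2.003 × 0.1192 = 0.2388.
0.4 ± 0.2388 → (0.16, 0.64).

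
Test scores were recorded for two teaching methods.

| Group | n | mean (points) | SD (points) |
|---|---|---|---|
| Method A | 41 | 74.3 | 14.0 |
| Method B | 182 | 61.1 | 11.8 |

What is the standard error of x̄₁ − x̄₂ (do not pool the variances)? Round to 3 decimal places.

2.355

Standard errors of each mean: 14.0/√41 = 2.1864 and 11.8/√182 = 0.8747.
SE(x̄₁ − x̄₂) = √(2.1864² + 0.8747²) = 2.3549 for independent samples with unequal variances.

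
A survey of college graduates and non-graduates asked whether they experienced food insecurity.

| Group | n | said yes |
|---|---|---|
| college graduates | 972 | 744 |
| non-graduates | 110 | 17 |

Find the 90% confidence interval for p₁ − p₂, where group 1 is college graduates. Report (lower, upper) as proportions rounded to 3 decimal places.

(0.550, 0.672)

p̂₁ = 744/972 = 0.7654 and p̂₂ = 17/110 = 0.1545.
SE₁ = √(p̂₁(1−p̂₁)/n₁) = √(0.7654·0.2346/972) = 0.01359; SE₂ = √(0.1545·0.8455/110) = 0.03446.
Independent samples: SE of the difference = √(SE₁² + SE₂²) = √(0.0001846881 + 0.0011874916) = 0.03704.
z* for 90% confidence is 1.645, so the margin of error is 1.645 × 0.03704 = 0.06093.
Point estimate p̂₁ − p̂₂ = 0.7654 − 0.1545 = 0.6109.
0.6109 ± 0.06093 → (0.550, 0.672).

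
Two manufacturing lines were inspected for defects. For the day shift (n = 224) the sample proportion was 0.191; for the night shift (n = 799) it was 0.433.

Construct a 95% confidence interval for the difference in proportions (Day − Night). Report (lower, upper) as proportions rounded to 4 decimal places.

SE₁ = √(p̂₁(1−p̂₁)/n₁) = √(0.1910·0.8090/224) = 0.02626; SE₂ = √(0.4330·0.5670/799) = 0.01753.
Independent samples: SE of the difference = √(SE₁² + SE₂²) = √(0.0006895876 + 0.0003073009) = 0.03157.
z* for 95% confidence is 1.960, so the margin of error is 1.960 × 0.03157 = 0.06188.
Point estimate p̂₁ − p̂₂ = 0.1910 − 0.4330 = -0.2420.
-0.2420 ± 0.06188 → (-0.3039, -0.1801).

(-0.3039, -0.1801)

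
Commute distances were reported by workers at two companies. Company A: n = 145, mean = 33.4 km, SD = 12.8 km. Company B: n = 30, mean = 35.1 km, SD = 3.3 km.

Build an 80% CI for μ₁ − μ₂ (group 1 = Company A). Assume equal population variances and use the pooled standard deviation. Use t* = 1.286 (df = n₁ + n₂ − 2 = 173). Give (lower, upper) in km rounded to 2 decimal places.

s_p = √[((n₁−1)s₁² + (n₂−1)s₂²)/(n₁+n₂−2)] = √[(144·12.8² + 29·3.3²)/173] = 11.7559.
SE = 11.7559·√(1/145 + 1/30) = 2.3579.
With t* = 1.286, margin = 1.286 × 2.3579 = 3.0323.
x̄₁ − x̄₂ = 33.4 − 35.1 = -1.7000; interval -1.7000 ± 3.0323 = (-4.73, 1.33).

(-4.73, 1.33)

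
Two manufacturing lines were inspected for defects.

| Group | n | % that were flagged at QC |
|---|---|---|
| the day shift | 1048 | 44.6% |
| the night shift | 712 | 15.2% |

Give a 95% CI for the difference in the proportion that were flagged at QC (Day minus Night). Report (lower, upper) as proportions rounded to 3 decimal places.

(0.254, 0.334)

SE₁ = √(p̂₁(1−p̂₁)/n₁) = √(0.4460·0.5540/1048) = 0.01535; SE₂ = √(0.1520·0.8480/712) = 0.01345.
Independent samples: SE of the difference = √(SE₁² + SE₂²) = √(0.0002356225 + 0.0001809025) = 0.02041.
z* for 95% confidence is 1.960, so the margin of error is 1.960 × 0.02041 = 0.04000.
Point estimate p̂₁ − p̂₂ = 0.4460 − 0.1520 = 0.2940.
0.2940 ± 0.04000 → (0.254, 0.334).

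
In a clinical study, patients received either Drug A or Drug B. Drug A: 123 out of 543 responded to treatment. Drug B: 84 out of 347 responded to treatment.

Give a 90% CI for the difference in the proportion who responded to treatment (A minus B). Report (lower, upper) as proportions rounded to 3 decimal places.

p̂₁ = 123/543 = 0.2265 and p̂₂ = 84/347 = 0.2421.
SE₁ = √(p̂₁(1−p̂₁)/n₁) = √(0.2265·0.7735/543) = 0.01796; SE₂ = √(0.2421·0.7579/347) = 0.02300.
Independent samples: SE of the difference = √(SE₁² + SE₂²) = √(0.0003225616 + 0.000529) = 0.02918.
z* for 90% confidence is 1.645, so the margin of error is 1.645 × 0.02918 = 0.04800.
Point estimate p̂₁ − p̂₂ = 0.2265 − 0.2421 = -0.0156.
-0.0156 ± 0.04800 → (-0.064, 0.032).

(-0.064, 0.032)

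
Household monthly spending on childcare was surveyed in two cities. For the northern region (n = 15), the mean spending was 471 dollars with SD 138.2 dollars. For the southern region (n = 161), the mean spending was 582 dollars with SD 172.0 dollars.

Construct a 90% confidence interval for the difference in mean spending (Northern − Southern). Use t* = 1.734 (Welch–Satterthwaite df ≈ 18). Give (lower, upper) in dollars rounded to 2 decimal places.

(-177.19, -44.81)

SE₁ = s₁/√n₁ = 138.2/√15 = 35.6831; SE₂ = 172.0/√161 = 13.5555.
Independent samples, unequal variances: SE_diff = √(SE₁² + SE₂²) = √(1273.28362561 + 183.75158025) = 38.1711.
t* = 1.734, so margin of error = 1.734 × 38.1711 = 66.1887.
Difference in means = 471 − 582 = -111.0000.
-111.0000 ± 66.1887 → (-177.19, -44.81).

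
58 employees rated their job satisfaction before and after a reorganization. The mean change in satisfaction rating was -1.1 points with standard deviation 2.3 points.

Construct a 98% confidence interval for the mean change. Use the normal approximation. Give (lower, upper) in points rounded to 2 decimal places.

(-1.80, -0.40)

Paired design: SE = s_d/√n = 2.3/√58 = 0.3020.
z* = 2.326; margin of error = 2.326 × 0.3020 = 0.7025.
-1.1 ± 0.7025 → (-1.80, -0.40).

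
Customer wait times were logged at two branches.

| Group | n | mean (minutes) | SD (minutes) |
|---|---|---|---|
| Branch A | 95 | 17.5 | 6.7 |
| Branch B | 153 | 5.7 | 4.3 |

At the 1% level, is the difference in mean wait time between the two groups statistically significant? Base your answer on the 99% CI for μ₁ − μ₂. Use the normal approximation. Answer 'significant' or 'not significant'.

Per-group SEs: s₁/√n₁ = 6.7/√95 = 0.6874, s₂/√n₂ = 4.3/√153 = 0.3476.
Unpooled SE of the difference: √(0.47251876 + 0.12082576) = 0.7703.
Margin of error = z* · SE = 2.576 × 0.7703 = 1.9843.
x̄₁ − x̄₂ = 17.5 − 5.7 = 11.8000.
CI: 11.8000 ± 1.9843 = (9.8157, 13.7843).
The interval (9.8157, 13.7843) does not contain 0, so the difference is significant.

significant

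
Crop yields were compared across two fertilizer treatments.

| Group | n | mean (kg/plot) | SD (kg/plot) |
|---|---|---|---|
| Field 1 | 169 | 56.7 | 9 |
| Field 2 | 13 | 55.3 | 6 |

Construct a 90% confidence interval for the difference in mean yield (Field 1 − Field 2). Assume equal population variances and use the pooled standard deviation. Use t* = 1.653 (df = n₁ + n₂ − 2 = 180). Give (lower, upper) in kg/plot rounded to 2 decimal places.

s_p = √[((n₁−1)s₁² + (n₂−1)s₂²)/(n₁+n₂−2)] = √[(168·9² + 12·6²)/180] = 8.8318.
SE = 8.8318·√(1/169 + 1/13) = 2.5420.
With t* = 1.653, margin = 1.653 × 2.5420 = 4.2019.
x̄₁ − x̄₂ = 56.7 − 55.3 = 1.4000; interval 1.4000 ± 4.2019 = (-2.80, 5.60).

(-2.80, 5.60)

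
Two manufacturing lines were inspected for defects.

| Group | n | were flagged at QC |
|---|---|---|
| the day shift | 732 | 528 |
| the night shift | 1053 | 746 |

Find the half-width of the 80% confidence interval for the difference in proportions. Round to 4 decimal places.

0.0278

First, p̂₁ = 528/732 = 0.7213; p̂₂ = 746/1053 = 0.7085.
The two standard errors are √(0.7213×0.2787/732) = 0.01657 and √(0.7085×0.2915/1053) = 0.01400.
Because the samples are independent, SE_diff = √(0.01657² + 0.01400²) = 0.02169.
Using z* = 1.282 for 80%, ME = 1.282 × 0.02169 = 0.02781.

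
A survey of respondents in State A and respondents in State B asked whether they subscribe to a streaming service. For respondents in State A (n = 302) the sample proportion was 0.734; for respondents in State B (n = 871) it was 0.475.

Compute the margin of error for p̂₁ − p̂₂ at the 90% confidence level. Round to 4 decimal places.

0.0502

The two standard errors are √(0.7340×0.2660/302) = 0.02543 and √(0.4750×0.5250/871) = 0.01692.
Because the samples are independent, SE_diff = √(0.02543² + 0.01692²) = 0.03054.
Using z* = 1.645 for 90%, ME = 1.645 × 0.03054 = 0.05024.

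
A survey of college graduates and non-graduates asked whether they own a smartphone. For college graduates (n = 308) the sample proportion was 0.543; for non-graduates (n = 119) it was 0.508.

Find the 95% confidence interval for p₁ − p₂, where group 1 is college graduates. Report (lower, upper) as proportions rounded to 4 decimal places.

Each SE is √(p̂(1−p̂)/n): √(0.5430·0.4570/308) = 0.02838 and √(0.5080·0.4920/119) = 0.04583.
SE(p̂₁ − p̂₂) = √(SE₁² + SE₂²) = √(0.0008054244 + 0.0021003889) = 0.05391, since the two samples are independent.
At 95% confidence z* = 1.960; margin = 1.960 × 0.05391 = 0.10566.
The difference is 0.5430 − 0.5080 = 0.0350, so the interval is 0.0350 ± 0.10566 = (-0.0707, 0.1407).

(-0.0707, 0.1407)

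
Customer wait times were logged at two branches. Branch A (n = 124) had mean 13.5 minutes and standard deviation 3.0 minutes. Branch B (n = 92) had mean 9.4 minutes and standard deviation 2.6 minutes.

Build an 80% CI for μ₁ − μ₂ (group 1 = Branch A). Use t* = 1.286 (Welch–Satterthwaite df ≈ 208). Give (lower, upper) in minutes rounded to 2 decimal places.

Per-group SEs: s₁/√n₁ = 3.0/√124 = 0.2694, s₂/√n₂ = 2.6/√92 = 0.2711.
Unpooled SE of the difference: √(0.07257636 + 0.07349521) = 0.3822.
Margin of error = t* · SE = 1.286 × 0.3822 = 0.4915.
x̄₁ − x̄₂ = 13.5 − 9.4 = 4.1000.
CI: 4.1000 ± 0.4915 = (3.61, 4.59).

(3.61, 4.59)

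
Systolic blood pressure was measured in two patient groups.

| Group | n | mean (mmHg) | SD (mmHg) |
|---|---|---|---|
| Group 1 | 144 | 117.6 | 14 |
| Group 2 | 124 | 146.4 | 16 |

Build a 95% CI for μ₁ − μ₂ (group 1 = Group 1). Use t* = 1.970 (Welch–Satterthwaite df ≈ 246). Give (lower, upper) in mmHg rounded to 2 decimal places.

SE₁ = s₁/√n₁ = 14/√144 = 1.1667; SE₂ = 16/√124 = 1.4368.
Independent samples, unequal variances: SE_diff = √(SE₁² + SE₂²) = √(1.36118889 + 2.06439424) = 1.8508.
t* = 1.970, so margin of error = 1.970 × 1.8508 = 3.6461.
Difference in means = 117.6 − 146.4 = -28.8000.
-28.8000 ± 3.6461 → (-32.45, -25.15).

(-32.45, -25.15)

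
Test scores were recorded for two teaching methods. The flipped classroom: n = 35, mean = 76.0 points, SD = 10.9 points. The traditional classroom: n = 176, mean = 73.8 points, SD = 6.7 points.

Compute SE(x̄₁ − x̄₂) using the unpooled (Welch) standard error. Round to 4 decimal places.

1.9104

Per-group SEs: s₁/√n₁ = 10.9/√35 = 1.8424, s₂/√n₂ = 6.7/√176 = 0.5050.
Unpooled SE of the difference: √(3.39443776 + 0.255025) = 1.9104.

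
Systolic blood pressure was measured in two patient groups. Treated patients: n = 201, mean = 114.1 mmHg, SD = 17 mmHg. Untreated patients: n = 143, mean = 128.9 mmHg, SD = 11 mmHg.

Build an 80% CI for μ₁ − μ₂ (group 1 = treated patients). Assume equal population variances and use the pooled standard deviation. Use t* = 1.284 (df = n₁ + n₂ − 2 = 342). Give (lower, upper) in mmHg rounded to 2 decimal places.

Pooled variance s_p² = [200·17² + 142·11²] / (201+143−2) = 219.2456, so s_p = 14.8069.
SE_diff = s_p·√(1/n₁ + 1/n₂) = 14.8069·√(1/201 + 1/143) = 1.6199.
t* = 1.284; margin = 1.284 × 1.6199 = 2.0800.
Difference = 114.1 − 128.9 = -14.8000.
-14.8000 ± 2.0800 → (-16.88, -12.72).

(-16.88, -12.72)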